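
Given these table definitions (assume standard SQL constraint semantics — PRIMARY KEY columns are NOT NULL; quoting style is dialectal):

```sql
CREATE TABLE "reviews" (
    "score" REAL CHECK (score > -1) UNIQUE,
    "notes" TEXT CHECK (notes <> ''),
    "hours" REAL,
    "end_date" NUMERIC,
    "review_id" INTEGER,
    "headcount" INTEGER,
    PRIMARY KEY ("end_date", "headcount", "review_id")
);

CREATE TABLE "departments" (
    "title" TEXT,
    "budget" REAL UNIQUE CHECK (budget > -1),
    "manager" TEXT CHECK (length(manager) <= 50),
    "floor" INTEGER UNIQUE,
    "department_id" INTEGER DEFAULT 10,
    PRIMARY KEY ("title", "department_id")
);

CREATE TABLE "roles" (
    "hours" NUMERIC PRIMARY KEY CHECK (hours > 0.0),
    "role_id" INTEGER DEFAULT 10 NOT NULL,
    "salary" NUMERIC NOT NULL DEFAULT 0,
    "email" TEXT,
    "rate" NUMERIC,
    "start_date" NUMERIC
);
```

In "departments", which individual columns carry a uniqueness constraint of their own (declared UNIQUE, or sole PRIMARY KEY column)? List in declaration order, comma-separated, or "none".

budget, floor

- title: part of a composite PRIMARY KEY — only the tuple is unique, not this column on its own.
- budget: declared UNIQUE → unique.
- manager: no UNIQUE or single-column PK constraint.
- floor: declared UNIQUE → unique.
- department_id: part of a composite PRIMARY KEY — only the tuple is unique, not this column on its own.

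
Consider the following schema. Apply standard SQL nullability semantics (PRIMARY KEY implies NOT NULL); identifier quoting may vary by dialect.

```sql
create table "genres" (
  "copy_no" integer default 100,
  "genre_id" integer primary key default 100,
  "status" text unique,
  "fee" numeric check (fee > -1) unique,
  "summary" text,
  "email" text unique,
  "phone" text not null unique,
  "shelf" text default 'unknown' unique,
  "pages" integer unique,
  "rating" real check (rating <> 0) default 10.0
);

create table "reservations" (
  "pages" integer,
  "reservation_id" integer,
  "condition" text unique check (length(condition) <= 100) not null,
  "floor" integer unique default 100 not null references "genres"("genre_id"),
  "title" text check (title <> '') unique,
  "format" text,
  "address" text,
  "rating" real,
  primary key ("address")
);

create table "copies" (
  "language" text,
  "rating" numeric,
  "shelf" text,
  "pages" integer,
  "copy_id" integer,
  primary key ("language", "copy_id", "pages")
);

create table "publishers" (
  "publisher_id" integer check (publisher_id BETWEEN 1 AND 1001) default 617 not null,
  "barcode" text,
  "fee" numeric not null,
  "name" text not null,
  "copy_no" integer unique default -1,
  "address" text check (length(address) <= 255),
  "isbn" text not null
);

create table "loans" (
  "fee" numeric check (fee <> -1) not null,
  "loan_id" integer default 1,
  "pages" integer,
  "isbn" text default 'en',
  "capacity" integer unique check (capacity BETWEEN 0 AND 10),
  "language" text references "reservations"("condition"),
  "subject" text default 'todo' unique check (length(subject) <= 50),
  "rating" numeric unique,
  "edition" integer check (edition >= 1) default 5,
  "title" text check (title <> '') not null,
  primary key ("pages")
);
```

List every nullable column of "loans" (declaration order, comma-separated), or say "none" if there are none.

loan_id, isbn, capacity, language, subject, rating, edition

- fee: declared NOT NULL → not nullable.
- loan_id: DEFAULT only fills an omitted column; an explicit NULL is still allowed → nullable.
- pages: part of the PRIMARY KEY, which implies NOT NULL → not nullable.
- isbn: DEFAULT only fills an omitted column; an explicit NULL is still allowed → nullable.
- capacity: CHECK does not forbid NULL (a CHECK constraint passes when its expression is NULL) → nullable.
- language: a foreign key column may be NULL unless separately constrained → nullable.
- subject: CHECK does not forbid NULL (a CHECK constraint passes when its expression is NULL) → nullable.
- rating: UNIQUE does not imply NOT NULL → nullable.
- edition: CHECK does not forbid NULL (a CHECK constraint passes when its expression is NULL) → nullable.
- title: declared NOT NULL → not nullable.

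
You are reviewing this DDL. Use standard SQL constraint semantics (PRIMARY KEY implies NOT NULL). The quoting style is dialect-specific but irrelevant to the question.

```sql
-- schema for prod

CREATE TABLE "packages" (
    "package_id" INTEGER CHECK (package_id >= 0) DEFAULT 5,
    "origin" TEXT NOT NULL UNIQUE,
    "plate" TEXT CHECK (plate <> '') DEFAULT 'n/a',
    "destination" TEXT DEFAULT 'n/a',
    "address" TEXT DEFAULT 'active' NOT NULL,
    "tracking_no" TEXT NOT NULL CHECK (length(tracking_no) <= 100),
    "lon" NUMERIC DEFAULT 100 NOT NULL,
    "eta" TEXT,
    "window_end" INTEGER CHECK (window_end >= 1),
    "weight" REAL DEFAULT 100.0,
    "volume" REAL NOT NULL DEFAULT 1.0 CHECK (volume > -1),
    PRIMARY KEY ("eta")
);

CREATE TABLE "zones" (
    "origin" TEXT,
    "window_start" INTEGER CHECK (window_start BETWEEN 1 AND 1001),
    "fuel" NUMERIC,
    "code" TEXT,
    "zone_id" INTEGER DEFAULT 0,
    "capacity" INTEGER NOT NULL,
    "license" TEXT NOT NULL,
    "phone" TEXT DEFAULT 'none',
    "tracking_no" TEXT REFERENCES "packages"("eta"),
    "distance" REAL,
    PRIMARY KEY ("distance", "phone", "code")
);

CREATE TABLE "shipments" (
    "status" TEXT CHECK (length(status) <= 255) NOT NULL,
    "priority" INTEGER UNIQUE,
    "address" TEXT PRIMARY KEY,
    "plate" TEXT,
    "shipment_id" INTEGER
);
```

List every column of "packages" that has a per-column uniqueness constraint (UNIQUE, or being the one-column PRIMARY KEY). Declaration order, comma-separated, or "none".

origin, eta

- package_id: no UNIQUE or single-column PK constraint.
- origin: declared UNIQUE → unique.
- plate: no UNIQUE or single-column PK constraint.
- destination: no UNIQUE or single-column PK constraint.
- address: no UNIQUE or single-column PK constraint.
- tracking_no: no UNIQUE or single-column PK constraint.
- lon: no UNIQUE or single-column PK constraint.
- eta: single-column PRIMARY KEY → unique.
- window_end: no UNIQUE or single-column PK constraint.
- weight: no UNIQUE or single-column PK constraint.
- volume: no UNIQUE or single-column PK constraint.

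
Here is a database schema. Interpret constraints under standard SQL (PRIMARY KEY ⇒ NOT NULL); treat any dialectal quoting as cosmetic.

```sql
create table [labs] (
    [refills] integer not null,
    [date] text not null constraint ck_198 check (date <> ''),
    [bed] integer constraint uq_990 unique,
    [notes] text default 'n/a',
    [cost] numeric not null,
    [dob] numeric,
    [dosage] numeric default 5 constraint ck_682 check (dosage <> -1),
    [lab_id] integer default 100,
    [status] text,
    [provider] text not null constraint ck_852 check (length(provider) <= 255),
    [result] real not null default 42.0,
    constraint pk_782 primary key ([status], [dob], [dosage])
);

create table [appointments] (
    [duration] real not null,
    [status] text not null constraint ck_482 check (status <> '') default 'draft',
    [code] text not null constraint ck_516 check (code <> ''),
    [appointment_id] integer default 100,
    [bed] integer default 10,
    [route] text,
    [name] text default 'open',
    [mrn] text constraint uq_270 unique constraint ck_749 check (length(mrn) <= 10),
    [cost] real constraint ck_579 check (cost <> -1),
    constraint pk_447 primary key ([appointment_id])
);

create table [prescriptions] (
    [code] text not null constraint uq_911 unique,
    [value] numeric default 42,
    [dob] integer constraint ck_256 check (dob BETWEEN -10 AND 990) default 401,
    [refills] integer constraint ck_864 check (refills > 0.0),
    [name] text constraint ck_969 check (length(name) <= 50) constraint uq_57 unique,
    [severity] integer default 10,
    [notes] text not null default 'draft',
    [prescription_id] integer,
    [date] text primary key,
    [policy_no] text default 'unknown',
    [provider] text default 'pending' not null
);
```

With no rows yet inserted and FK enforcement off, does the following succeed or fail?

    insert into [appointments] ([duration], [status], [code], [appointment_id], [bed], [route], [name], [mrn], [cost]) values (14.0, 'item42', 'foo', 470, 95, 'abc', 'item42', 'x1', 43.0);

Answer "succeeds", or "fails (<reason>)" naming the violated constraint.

succeeds

NOT NULL columns: appointment_id is supplied; code is supplied; duration is supplied; status is supplied.
CHECK constraints: 'item42' satisfies (status <> ''); 'foo' satisfies (code <> ''); 'x1' satisfies (length(mrn) <= 10); 43.0 satisfies (cost <> -1).
No constraint is violated.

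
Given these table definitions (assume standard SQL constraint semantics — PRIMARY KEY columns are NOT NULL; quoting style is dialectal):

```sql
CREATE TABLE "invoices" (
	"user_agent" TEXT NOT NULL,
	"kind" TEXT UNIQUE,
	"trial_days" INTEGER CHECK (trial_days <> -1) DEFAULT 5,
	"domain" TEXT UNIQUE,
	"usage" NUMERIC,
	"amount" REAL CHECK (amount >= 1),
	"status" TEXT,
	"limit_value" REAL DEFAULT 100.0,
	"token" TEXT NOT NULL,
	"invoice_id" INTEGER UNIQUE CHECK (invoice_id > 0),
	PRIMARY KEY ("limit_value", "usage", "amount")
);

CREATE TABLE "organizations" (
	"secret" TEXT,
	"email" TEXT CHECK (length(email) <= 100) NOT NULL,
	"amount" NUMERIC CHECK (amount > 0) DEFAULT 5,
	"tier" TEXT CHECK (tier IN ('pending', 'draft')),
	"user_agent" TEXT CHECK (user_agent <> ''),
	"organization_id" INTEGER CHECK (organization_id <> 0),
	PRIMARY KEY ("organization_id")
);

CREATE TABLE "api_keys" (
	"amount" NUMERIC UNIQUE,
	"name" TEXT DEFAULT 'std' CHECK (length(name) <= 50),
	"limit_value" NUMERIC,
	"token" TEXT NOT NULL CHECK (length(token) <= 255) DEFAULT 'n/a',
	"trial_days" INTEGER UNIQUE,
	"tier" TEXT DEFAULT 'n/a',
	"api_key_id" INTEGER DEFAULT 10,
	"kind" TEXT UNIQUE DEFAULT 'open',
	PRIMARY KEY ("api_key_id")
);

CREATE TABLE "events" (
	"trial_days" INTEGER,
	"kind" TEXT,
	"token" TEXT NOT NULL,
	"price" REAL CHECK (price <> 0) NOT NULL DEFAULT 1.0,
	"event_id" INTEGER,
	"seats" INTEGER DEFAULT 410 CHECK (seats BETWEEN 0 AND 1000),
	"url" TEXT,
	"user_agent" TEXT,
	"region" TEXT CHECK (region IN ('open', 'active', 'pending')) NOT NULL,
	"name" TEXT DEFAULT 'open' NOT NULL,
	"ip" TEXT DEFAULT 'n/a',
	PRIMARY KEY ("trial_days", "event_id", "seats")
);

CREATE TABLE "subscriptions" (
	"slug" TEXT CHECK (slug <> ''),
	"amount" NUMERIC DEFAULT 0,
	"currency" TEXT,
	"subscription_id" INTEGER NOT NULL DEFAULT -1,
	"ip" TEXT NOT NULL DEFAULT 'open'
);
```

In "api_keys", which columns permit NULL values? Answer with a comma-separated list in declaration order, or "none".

- amount: UNIQUE does not imply NOT NULL → nullable.
- name: CHECK does not forbid NULL (a CHECK constraint passes when its expression is NULL) → nullable.
- limit_value: no NOT NULL constraint applies → nullable.
- token: declared NOT NULL → not nullable.
- trial_days: UNIQUE does not imply NOT NULL → nullable.
- tier: DEFAULT only fills an omitted column; an explicit NULL is still allowed → nullable.
- api_key_id: part of the PRIMARY KEY, which implies NOT NULL → not nullable.
- kind: UNIQUE does not imply NOT NULL → nullable.

amount, name, limit_value, trial_days, tier, kind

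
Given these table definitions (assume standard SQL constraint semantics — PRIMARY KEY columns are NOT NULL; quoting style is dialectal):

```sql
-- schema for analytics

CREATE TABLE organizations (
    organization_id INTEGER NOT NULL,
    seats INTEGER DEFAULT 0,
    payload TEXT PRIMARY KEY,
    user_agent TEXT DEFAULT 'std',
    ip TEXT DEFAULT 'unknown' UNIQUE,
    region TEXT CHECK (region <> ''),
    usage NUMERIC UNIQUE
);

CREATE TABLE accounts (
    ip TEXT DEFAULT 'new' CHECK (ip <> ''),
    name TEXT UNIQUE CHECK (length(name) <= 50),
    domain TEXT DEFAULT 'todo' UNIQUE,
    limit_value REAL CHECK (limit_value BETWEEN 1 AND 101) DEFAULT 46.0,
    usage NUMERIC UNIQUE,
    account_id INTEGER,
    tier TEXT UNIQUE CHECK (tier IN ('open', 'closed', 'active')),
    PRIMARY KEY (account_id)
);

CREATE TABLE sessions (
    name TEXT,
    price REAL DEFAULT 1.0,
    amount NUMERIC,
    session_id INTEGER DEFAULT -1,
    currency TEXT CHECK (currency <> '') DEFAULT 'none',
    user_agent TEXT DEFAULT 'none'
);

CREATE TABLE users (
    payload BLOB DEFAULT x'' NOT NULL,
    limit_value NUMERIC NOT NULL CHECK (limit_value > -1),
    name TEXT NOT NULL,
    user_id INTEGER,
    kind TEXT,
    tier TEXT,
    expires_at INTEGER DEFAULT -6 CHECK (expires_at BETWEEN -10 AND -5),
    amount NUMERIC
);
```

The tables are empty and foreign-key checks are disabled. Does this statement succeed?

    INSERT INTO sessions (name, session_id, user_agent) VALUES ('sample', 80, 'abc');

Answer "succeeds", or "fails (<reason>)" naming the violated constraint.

succeeds

sessions has no NOT NULL or PRIMARY KEY columns.
No constraint is violated.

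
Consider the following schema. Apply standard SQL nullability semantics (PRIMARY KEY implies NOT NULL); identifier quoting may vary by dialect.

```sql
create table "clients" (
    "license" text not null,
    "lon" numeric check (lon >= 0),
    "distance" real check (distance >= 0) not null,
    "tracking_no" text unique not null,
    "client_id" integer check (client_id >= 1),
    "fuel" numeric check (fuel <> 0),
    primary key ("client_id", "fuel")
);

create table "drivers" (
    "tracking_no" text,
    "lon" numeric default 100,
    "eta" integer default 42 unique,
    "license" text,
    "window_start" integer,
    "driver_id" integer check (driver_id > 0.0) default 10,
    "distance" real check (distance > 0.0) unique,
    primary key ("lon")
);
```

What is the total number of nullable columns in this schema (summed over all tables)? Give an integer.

7

clients: 1 nullable (lon — PK (client_id, fuel) and explicit NOT NULL columns excluded).
drivers: 6 nullable (tracking_no, eta, license, window_start, driver_id, distance — PK (lon) and explicit NOT NULL columns excluded).
Total: 1 + 6 = 7.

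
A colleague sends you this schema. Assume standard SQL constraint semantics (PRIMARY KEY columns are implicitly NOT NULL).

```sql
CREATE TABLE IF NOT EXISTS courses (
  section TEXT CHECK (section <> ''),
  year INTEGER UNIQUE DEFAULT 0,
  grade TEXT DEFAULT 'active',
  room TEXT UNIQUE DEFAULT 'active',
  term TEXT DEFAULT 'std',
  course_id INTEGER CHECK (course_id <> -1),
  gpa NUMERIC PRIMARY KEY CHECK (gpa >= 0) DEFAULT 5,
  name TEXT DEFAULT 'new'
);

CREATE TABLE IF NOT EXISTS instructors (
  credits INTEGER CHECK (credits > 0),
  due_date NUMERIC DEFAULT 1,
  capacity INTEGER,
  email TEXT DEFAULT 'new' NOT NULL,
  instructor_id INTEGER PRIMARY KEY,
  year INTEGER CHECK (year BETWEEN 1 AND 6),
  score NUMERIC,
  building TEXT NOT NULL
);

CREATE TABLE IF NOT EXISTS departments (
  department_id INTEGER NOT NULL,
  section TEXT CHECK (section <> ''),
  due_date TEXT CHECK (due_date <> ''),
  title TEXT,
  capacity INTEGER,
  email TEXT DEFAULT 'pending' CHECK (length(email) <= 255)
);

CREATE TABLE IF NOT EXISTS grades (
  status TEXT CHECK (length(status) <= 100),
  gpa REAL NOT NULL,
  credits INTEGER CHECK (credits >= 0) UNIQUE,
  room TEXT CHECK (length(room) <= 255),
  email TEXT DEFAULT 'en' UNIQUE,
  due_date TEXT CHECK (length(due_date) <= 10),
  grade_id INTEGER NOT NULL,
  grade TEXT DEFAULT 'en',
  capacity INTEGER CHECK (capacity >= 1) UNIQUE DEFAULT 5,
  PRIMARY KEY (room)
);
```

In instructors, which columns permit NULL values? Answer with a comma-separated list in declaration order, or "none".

credits, due_date, capacity, year, score

- credits: CHECK does not forbid NULL (a CHECK constraint passes when its expression is NULL) → nullable.
- due_date: DEFAULT only fills an omitted column; an explicit NULL is still allowed → nullable.
- capacity: no NOT NULL constraint applies → nullable.
- email: declared NOT NULL → not nullable.
- instructor_id: part of the PRIMARY KEY, which implies NOT NULL → not nullable.
- year: CHECK does not forbid NULL (a CHECK constraint passes when its expression is NULL) → nullable.
- score: no NOT NULL constraint applies → nullable.
- building: declared NOT NULL → not nullable.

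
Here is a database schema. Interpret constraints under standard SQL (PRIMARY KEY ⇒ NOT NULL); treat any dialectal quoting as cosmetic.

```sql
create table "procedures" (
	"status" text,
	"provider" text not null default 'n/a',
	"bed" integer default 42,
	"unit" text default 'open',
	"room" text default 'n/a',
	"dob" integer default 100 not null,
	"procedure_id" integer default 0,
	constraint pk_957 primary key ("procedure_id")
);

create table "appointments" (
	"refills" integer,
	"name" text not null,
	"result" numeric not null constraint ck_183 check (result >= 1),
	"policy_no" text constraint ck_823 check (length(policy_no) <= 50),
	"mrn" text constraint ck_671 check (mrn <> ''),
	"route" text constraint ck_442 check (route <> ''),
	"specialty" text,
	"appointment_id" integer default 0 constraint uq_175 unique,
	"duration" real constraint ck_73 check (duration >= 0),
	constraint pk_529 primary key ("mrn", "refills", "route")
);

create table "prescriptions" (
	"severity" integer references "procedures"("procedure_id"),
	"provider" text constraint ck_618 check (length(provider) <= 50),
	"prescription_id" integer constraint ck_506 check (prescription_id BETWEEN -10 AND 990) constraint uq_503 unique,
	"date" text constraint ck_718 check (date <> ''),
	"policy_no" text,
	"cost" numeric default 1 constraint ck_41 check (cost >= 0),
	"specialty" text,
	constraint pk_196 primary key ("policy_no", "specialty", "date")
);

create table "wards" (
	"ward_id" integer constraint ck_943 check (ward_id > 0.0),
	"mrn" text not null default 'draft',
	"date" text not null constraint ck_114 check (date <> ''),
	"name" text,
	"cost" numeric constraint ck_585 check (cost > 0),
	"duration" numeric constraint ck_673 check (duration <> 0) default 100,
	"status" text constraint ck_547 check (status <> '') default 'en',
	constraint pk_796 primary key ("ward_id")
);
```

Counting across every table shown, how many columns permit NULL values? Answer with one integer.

16

procedures: 4 nullable (status, bed, unit, room — PK (procedure_id) and explicit NOT NULL columns excluded).
appointments: 4 nullable (policy_no, specialty, appointment_id, duration — PK (mrn, refills, route) and explicit NOT NULL columns excluded).
prescriptions: 4 nullable (severity, provider, prescription_id, cost — PK (policy_no, specialty, date) and explicit NOT NULL columns excluded).
wards: 4 nullable (name, cost, duration, status — PK (ward_id) and explicit NOT NULL columns excluded).
Total: 4 + 4 + 4 + 4 = 16.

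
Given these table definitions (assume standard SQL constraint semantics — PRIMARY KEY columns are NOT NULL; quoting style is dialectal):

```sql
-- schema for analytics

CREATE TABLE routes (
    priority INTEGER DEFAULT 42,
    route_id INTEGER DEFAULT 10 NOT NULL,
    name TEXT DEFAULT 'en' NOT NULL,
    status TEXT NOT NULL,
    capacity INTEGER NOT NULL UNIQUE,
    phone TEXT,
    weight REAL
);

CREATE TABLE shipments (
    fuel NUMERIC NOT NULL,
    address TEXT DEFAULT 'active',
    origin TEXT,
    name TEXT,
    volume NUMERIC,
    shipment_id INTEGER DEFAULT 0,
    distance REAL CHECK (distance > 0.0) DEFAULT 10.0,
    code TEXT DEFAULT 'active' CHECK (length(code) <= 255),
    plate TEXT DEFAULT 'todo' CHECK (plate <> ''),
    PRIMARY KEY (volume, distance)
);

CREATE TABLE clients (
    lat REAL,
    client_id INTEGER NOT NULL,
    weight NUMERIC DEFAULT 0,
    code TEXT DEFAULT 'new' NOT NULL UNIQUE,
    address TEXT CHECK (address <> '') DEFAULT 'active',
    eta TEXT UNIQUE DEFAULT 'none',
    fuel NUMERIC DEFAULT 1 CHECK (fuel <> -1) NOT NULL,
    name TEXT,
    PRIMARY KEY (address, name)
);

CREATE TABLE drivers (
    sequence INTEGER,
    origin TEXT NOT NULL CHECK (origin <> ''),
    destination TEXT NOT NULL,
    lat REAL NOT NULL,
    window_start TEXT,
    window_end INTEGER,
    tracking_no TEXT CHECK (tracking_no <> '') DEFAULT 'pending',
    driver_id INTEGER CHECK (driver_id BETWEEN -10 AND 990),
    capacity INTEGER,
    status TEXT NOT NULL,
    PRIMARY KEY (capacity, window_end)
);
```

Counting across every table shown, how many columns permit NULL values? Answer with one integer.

routes: 3 nullable (priority, phone, weight — PK none and explicit NOT NULL columns excluded).
shipments: 6 nullable (address, origin, name, shipment_id, code, plate — PK (volume, distance) and explicit NOT NULL columns excluded).
clients: 3 nullable (lat, weight, eta — PK (address, name) and explicit NOT NULL columns excluded).
drivers: 4 nullable (sequence, window_start, tracking_no, driver_id — PK (capacity, window_end) and explicit NOT NULL columns excluded).
Total: 3 + 6 + 3 + 4 = 16.

16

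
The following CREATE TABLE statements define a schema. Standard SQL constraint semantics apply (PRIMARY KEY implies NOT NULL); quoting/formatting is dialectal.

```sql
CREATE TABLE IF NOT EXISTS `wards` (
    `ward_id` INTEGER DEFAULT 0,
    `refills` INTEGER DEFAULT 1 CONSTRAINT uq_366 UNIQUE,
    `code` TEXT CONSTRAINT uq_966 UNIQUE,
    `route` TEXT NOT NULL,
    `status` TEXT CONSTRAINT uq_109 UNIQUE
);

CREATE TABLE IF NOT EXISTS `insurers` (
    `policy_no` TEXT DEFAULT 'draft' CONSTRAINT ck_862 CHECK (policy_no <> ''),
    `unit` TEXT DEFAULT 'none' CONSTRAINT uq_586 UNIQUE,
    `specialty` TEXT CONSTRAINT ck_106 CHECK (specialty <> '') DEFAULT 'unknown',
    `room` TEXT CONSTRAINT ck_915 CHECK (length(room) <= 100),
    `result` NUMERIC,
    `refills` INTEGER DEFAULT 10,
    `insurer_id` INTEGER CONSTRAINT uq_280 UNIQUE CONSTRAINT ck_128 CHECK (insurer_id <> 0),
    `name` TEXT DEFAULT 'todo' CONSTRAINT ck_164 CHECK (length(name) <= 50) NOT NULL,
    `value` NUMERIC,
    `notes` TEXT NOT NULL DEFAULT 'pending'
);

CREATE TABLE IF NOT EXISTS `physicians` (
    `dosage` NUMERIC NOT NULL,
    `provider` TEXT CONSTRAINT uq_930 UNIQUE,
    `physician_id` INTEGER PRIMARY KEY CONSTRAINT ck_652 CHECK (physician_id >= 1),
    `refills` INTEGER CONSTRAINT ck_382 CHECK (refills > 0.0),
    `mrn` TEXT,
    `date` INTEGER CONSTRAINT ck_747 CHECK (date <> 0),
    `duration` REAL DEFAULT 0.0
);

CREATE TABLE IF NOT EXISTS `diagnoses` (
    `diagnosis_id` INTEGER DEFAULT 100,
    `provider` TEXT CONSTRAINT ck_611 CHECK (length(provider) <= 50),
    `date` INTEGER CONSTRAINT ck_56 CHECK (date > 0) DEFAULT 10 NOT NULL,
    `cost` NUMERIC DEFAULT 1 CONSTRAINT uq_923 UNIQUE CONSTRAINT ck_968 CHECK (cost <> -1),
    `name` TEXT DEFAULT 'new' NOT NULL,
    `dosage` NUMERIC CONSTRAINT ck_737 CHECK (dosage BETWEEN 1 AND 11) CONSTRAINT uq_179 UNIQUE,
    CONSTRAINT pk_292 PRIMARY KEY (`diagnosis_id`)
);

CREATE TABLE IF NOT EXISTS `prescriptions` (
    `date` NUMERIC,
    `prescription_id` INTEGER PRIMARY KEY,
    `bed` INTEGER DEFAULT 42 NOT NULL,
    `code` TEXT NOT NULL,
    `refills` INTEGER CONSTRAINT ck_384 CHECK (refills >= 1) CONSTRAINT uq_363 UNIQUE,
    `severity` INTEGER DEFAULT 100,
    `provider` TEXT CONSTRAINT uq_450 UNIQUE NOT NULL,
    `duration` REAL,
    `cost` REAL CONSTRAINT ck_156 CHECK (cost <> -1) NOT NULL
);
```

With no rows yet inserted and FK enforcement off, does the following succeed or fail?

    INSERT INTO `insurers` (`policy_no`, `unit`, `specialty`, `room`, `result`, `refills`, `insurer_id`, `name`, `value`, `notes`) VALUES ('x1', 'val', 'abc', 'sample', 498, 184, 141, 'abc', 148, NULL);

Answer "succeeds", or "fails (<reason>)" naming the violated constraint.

notes is explicitly set to NULL, but notes is declared NOT NULL.

fails (NOT NULL on notes)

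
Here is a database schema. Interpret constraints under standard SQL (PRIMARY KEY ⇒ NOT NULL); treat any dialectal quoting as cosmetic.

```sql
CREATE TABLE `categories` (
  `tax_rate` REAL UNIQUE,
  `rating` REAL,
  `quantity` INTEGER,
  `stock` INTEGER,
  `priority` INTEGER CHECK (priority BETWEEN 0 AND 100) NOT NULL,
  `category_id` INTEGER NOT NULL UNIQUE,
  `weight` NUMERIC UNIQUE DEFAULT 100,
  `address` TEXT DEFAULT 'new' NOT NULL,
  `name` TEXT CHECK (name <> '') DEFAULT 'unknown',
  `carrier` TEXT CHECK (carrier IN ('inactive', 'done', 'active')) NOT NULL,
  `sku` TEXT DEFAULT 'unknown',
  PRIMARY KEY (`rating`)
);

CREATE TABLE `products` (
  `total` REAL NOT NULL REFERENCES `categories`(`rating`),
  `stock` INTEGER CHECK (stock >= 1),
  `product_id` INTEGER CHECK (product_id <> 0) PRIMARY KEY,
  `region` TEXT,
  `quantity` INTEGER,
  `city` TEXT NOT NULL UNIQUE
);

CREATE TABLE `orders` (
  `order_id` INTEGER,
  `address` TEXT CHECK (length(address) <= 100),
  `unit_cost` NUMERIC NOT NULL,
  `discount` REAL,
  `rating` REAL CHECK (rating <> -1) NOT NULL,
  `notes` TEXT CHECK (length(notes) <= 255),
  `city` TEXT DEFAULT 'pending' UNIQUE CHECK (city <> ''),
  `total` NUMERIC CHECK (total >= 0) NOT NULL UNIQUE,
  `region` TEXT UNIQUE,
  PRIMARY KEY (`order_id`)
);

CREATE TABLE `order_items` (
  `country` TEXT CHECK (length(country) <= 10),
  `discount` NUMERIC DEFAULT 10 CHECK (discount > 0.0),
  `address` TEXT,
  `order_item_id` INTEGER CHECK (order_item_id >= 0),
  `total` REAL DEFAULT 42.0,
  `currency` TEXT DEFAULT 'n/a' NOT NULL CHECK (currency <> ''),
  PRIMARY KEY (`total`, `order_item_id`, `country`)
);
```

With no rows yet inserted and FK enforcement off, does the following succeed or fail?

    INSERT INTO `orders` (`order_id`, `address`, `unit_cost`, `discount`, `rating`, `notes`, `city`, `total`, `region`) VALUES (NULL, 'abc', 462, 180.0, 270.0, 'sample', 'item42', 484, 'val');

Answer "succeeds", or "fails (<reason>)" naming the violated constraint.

order_id is explicitly set to NULL, but order_id is part of the PRIMARY KEY (implied NOT NULL).

fails (NOT NULL on order_id)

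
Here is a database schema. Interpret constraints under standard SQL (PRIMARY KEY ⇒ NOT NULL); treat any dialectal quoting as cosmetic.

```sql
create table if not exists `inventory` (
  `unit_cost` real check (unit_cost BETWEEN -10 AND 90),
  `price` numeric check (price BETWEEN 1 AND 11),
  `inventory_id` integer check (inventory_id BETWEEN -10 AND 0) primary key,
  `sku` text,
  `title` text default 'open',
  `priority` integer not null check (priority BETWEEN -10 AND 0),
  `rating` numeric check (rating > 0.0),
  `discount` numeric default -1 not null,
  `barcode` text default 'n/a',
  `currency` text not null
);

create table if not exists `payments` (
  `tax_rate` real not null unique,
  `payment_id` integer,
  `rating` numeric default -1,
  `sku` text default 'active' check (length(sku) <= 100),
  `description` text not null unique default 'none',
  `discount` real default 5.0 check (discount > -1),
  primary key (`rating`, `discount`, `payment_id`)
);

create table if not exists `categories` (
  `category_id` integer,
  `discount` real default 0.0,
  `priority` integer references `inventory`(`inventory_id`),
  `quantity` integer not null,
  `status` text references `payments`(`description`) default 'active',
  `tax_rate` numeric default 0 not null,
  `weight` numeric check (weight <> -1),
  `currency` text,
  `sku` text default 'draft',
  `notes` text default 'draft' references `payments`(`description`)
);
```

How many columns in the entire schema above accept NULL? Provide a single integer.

15

inventory: 6 nullable (unit_cost, price, sku, title, rating, barcode — PK (inventory_id) and explicit NOT NULL columns excluded).
payments: 1 nullable (sku — PK (rating, discount, payment_id) and explicit NOT NULL columns excluded).
categories: 8 nullable (category_id, discount, priority, status, weight, currency, sku, notes — PK none and explicit NOT NULL columns excluded).
Total: 6 + 1 + 8 = 15.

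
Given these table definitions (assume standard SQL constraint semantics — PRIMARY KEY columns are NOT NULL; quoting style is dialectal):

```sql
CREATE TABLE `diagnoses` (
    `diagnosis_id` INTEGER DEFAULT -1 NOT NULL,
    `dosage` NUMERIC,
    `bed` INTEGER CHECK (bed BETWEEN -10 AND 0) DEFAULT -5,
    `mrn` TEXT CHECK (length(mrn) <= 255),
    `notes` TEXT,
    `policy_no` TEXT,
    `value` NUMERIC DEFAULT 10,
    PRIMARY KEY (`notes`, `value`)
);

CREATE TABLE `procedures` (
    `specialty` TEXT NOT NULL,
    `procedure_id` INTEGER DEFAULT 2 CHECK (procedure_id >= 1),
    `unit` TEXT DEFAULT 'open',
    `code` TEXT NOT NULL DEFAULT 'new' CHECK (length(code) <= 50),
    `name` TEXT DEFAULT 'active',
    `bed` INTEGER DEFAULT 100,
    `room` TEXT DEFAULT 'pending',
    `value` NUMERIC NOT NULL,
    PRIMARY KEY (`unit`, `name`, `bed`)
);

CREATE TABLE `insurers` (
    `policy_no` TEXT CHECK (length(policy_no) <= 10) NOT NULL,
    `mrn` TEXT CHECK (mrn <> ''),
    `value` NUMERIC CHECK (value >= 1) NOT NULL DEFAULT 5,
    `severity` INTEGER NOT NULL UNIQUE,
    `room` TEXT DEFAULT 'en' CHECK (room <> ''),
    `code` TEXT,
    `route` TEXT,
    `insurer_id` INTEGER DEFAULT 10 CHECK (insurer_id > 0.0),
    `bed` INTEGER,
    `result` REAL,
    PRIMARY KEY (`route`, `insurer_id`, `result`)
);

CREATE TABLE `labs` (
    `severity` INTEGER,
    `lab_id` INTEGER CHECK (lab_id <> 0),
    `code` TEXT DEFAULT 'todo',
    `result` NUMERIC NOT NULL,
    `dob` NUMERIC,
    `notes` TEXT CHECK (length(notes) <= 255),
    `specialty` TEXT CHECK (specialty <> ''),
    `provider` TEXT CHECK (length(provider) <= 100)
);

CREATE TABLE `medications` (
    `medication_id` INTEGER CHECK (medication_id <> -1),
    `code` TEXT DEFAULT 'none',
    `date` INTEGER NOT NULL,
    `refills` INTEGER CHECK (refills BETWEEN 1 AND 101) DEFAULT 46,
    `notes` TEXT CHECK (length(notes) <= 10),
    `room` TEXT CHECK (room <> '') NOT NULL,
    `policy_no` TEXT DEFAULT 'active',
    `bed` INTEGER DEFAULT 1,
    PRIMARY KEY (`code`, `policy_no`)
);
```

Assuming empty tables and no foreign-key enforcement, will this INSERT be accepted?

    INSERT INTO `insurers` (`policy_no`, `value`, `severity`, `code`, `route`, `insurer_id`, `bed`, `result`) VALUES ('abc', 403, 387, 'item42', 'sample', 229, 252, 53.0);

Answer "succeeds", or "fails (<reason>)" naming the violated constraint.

NOT NULL columns: insurer_id is supplied; policy_no is supplied; result is supplied; route is supplied; severity is supplied; value is supplied.
CHECK constraints: 'abc' satisfies (length(policy_no) <= 10); 403 satisfies (value >= 1); 229 satisfies (insurer_id > 0.0).
No constraint is violated.

succeeds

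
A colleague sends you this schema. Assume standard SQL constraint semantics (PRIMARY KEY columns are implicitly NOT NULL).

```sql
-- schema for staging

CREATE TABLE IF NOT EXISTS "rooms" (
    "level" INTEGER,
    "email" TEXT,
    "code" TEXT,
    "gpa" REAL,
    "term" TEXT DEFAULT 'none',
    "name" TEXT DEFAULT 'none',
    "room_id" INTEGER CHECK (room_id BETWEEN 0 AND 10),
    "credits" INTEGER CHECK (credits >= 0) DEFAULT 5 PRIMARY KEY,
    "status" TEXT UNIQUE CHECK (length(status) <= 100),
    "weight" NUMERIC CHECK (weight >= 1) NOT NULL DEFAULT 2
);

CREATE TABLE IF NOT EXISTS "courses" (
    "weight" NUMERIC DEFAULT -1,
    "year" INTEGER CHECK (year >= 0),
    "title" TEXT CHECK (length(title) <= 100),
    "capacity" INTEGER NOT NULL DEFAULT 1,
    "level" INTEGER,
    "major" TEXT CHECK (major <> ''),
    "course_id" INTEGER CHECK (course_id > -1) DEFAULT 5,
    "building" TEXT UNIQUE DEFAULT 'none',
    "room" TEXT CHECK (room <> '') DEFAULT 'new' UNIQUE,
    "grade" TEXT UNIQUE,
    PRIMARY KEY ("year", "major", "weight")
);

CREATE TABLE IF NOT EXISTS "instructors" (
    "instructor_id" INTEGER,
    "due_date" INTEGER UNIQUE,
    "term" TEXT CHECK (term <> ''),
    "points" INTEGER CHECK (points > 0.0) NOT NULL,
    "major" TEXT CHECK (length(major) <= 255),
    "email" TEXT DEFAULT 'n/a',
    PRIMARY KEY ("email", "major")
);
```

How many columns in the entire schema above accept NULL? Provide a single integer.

17

rooms: 8 nullable (level, email, code, gpa, term, name, room_id, status — PK (credits) and explicit NOT NULL columns excluded).
courses: 6 nullable (title, level, course_id, building, room, grade — PK (year, major, weight) and explicit NOT NULL columns excluded).
instructors: 3 nullable (instructor_id, due_date, term — PK (email, major) and explicit NOT NULL columns excluded).
Total: 8 + 6 + 3 = 17.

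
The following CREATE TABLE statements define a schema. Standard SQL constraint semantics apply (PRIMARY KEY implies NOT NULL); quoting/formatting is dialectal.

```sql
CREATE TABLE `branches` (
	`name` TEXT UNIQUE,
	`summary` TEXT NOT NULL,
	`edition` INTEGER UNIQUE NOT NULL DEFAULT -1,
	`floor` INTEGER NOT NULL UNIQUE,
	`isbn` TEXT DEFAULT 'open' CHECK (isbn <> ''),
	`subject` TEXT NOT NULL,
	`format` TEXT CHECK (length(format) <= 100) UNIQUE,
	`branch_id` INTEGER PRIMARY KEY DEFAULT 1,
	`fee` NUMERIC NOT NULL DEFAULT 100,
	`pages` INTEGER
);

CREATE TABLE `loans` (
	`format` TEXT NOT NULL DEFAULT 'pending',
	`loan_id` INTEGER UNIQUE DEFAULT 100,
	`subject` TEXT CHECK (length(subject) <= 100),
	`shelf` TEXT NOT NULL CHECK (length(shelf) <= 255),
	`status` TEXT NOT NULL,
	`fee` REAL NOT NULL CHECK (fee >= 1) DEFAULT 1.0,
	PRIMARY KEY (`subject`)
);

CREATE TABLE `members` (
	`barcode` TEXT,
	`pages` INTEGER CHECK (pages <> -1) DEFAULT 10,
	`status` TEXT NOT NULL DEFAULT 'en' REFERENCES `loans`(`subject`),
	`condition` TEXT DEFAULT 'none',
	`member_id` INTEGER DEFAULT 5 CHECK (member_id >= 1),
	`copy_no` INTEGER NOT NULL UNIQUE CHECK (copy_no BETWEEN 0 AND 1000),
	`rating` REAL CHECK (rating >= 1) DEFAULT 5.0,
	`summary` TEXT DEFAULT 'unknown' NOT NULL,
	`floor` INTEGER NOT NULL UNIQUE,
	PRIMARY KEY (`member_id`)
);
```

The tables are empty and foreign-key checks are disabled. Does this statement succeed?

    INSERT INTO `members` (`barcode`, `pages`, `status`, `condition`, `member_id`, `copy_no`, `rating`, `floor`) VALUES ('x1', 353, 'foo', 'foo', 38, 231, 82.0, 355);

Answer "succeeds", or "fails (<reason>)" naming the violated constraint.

NOT NULL columns: copy_no is supplied; floor is supplied; member_id is supplied; status is supplied; summary defaults to 'unknown'.
CHECK constraints: 353 satisfies (pages <> -1); 38 satisfies (member_id >= 1); 231 satisfies (copy_no BETWEEN 0 AND 1000); 82.0 satisfies (rating >= 1).
No constraint is violated.

succeeds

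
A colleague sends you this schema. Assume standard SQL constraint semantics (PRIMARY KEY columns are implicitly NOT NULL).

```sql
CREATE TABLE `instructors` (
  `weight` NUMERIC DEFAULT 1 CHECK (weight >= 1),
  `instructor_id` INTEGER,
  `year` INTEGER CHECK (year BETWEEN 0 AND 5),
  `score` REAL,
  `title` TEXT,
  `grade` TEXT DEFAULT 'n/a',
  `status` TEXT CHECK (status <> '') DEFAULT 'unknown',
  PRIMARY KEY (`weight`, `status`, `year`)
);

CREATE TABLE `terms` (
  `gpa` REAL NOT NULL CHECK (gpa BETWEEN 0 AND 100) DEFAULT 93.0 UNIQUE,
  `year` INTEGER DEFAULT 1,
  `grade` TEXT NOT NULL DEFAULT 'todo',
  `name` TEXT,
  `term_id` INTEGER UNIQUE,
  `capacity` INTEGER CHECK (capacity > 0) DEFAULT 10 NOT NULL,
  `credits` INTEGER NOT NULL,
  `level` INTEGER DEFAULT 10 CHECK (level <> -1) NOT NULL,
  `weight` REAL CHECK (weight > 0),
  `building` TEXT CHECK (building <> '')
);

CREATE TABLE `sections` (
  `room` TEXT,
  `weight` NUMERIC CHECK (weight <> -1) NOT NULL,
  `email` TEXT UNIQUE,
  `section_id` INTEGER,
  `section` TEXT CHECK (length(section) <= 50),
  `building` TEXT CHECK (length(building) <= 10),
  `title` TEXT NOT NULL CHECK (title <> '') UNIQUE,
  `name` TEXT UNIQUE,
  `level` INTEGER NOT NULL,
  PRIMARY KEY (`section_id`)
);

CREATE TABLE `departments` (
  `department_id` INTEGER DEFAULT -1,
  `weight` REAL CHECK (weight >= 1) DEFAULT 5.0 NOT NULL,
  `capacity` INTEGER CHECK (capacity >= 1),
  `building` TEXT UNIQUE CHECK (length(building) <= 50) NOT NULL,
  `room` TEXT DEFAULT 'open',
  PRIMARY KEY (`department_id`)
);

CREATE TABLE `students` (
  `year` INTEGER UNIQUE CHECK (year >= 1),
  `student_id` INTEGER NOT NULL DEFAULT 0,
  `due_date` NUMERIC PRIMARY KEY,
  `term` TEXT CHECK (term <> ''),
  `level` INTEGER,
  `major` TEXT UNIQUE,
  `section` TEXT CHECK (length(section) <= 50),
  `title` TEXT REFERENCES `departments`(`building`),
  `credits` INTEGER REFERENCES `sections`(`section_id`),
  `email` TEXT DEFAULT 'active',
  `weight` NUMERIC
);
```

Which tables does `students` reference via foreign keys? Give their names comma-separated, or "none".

departments, sections

- title REFERENCES departments(building).
- credits REFERENCES sections(section_id).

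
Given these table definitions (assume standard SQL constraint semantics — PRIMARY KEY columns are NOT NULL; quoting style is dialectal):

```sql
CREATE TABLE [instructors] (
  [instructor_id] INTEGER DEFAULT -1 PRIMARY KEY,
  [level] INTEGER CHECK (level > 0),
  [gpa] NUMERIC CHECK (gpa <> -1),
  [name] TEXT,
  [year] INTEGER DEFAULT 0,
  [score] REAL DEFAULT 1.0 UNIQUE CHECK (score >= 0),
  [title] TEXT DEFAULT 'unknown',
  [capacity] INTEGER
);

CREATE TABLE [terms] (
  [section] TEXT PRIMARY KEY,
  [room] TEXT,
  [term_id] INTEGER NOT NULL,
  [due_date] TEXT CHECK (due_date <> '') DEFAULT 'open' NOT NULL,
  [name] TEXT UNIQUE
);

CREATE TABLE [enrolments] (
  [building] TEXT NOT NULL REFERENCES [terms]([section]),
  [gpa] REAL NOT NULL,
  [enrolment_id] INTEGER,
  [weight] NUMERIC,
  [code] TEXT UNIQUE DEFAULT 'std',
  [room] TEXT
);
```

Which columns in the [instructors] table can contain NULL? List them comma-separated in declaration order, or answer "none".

- instructor_id: part of the PRIMARY KEY, which implies NOT NULL → not nullable.
- level: CHECK does not forbid NULL (a CHECK constraint passes when its expression is NULL) → nullable.
- gpa: CHECK does not forbid NULL (a CHECK constraint passes when its expression is NULL) → nullable.
- name: no NOT NULL constraint applies → nullable.
- year: DEFAULT only fills an omitted column; an explicit NULL is still allowed → nullable.
- score: CHECK does not forbid NULL (a CHECK constraint passes when its expression is NULL) → nullable.
- title: DEFAULT only fills an omitted column; an explicit NULL is still allowed → nullable.
- capacity: no NOT NULL constraint applies → nullable.

level, gpa, name, year, score, title, capacity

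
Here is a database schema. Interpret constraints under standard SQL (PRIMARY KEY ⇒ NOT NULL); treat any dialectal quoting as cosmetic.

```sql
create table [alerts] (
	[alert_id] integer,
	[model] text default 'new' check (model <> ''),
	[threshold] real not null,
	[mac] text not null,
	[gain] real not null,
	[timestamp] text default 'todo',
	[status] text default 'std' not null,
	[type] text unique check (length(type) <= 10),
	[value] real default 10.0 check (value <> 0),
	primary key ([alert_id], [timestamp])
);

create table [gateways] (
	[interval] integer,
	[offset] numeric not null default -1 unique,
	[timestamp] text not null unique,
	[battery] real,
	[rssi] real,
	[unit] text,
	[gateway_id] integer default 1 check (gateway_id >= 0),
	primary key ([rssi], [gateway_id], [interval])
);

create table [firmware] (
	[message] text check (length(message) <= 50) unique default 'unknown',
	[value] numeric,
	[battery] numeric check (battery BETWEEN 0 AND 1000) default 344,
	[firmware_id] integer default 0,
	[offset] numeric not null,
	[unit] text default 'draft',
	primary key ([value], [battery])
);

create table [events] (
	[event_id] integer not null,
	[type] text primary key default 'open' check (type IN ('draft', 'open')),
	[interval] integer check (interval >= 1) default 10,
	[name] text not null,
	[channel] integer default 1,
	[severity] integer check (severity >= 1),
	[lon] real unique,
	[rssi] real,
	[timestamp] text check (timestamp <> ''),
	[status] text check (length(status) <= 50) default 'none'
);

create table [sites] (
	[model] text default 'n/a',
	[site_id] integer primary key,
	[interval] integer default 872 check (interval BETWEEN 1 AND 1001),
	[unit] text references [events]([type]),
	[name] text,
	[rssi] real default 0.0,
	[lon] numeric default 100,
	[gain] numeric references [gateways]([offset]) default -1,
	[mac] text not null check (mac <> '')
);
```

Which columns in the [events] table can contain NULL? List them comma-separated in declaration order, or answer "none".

interval, channel, severity, lon, rssi, timestamp, status

- event_id: declared NOT NULL → not nullable.
- type: part of the PRIMARY KEY, which implies NOT NULL → not nullable.
- interval: CHECK does not forbid NULL (a CHECK constraint passes when its expression is NULL) → nullable.
- name: declared NOT NULL → not nullable.
- channel: DEFAULT only fills an omitted column; an explicit NULL is still allowed → nullable.
- severity: CHECK does not forbid NULL (a CHECK constraint passes when its expression is NULL) → nullable.
- lon: UNIQUE does not imply NOT NULL → nullable.
- rssi: no NOT NULL constraint applies → nullable.
- timestamp: CHECK does not forbid NULL (a CHECK constraint passes when its expression is NULL) → nullable.
- status: CHECK does not forbid NULL (a CHECK constraint passes when its expression is NULL) → nullable.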